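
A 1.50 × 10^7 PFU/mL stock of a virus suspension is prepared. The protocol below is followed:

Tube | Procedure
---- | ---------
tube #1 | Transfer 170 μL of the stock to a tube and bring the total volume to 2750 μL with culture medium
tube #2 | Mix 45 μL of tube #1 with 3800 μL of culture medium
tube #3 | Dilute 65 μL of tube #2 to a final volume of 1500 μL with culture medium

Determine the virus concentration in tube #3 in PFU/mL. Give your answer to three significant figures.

Step 1: 170 μL brought to 2750 μL → factor 2750/170 = 16.176
Step 2: 45 μL + 3800 μL = 3845 μL total → factor 3845/45 = 85.444
Step 3: 65 μL brought to 1500 μL → factor 1500/65 = 23.077
Overall dilution factor = 16.176 × 85.444 × 23.077 = 31897
Final = 1.50 × 10^7 PFU/mL / 31897 = 470 PFU/mL

470 PFU/mL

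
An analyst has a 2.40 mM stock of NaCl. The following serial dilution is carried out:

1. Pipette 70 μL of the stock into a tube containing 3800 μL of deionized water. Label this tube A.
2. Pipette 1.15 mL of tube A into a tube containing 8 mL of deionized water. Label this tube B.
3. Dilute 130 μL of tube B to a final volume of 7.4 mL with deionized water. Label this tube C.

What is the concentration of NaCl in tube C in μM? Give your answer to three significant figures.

Step 1: 70 μL + 3800 μL = 3870 μL total → factor 3870/70 = 55.286
Step 2: 1.15 mL + 8 mL = 9.15 mL total → factor 9.15/1.15 = 7.9565
Step 3: 130 μL brought to 7.4 mL → factor 7400/130 = 56.923
Overall dilution factor = 55.286 × 7.9565 × 56.923 = 25039
Final = 2.40 mM / 25039 = 9.585 × 10^-5 mM = 0.0958 μM

0.0958 μM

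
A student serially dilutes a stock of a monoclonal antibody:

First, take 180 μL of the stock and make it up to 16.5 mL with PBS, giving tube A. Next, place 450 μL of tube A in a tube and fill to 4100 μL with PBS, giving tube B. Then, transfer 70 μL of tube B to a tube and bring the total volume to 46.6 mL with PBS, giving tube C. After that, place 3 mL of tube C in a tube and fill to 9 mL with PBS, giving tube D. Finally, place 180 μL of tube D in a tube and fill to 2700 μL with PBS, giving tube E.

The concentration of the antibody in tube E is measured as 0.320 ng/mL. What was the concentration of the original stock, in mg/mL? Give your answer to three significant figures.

8.01 mg/mL

Step 1: 180 μL brought to 16.5 mL → factor 16500/180 = 91.667
Step 2: 450 μL brought to 4100 μL → factor 4100/450 = 9.1111
Step 3: 70 μL brought to 46.6 mL → factor 46600/70 = 665.71
Step 4: 3 mL brought to 9 mL → factor 9/3 = 3
Step 5: 180 μL brought to 2700 μL → factor 2700/180 = 15
Overall dilution factor = 91.667 × 9.1111 × 665.71 × 3 × 15 = 2.502 × 10^7
Stock = 0.320 ng/mL × 2.502 × 10^7 = 8.006 × 10^6 ng/mL = 8.01 mg/mL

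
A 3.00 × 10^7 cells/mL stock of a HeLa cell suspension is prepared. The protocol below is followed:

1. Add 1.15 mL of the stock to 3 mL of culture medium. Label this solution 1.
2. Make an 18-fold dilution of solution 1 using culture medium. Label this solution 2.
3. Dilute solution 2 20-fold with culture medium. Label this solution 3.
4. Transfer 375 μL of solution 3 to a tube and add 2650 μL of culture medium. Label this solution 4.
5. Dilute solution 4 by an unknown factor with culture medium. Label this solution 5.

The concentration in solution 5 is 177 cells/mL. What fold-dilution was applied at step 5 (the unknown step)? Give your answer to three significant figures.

16.2-fold

Step 1: 1.15 mL + 3 mL = 4.15 mL total → factor 4.15/1.15 = 3.6087
Step 2: 18-fold → factor 18
Step 3: 20-fold → factor 20
Step 4: 375 μL + 2650 μL = 3025 μL total → factor 3025/375 = 8.0667
Step 5: unknown factor x
Product of known-step factors = 10480
Overall factor = 3.00 × 10^7 cells/mL / (177 cells/mL) = 1.6949 × 10^5
x = 1.6949 × 10^5 / 10480 = 16.2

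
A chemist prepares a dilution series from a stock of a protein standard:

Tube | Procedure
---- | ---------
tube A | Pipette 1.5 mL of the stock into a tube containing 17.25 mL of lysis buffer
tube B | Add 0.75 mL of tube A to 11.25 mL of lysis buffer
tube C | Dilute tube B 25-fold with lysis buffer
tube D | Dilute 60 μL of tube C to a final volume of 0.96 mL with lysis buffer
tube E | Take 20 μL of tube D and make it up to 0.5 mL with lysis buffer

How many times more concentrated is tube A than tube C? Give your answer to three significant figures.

400

Step 1: 1.5 mL + 17.25 mL = 18.75 mL total → factor 18.75/1.5 = 12.5
Step 2: 0.75 mL + 11.25 mL = 12 mL total → factor 12/0.75 = 16
Step 3: 25-fold → factor 25
Dilution factor to tube A = 12.5; to tube C = 5000
[tube A]/[tube C] = (factor to tube C)/(factor to tube A) = 5000/12.5 = 400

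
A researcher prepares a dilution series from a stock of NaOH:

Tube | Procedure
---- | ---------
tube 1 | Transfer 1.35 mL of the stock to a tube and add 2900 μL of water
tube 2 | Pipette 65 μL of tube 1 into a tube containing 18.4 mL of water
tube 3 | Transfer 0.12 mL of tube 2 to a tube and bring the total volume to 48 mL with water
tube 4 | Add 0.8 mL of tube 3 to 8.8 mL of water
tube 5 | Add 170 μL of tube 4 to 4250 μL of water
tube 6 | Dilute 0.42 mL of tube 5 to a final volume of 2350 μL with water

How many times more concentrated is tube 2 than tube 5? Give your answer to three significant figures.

1.25 × 10^5

Step 1: 1.35 mL + 2900 μL = 4.25 mL total → factor 4.25/1.35 = 3.1481
Step 2: 65 μL + 18.4 mL = 18465 μL total → factor 18465/65 = 284.08
Step 3: 0.12 mL brought to 48 mL → factor 48/0.12 = 400
Step 4: 0.8 mL + 8.8 mL = 9.6 mL total → factor 9.6/0.8 = 12
Step 5: 170 μL + 4250 μL = 4420 μL total → factor 4420/170 = 26
Dilution factor to tube 2 = 894.32; to tube 5 = 1.1161 × 10^8
[tube 2]/[tube 5] = (factor to tube 5)/(factor to tube 2) = 1.1161 × 10^8/894.32 = 1.25 × 10^5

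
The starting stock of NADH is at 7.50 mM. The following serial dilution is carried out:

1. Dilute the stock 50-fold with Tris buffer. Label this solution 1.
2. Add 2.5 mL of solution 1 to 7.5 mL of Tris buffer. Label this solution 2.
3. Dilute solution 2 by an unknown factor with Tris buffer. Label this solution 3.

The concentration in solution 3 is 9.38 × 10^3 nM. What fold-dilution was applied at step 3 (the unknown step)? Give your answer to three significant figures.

4.00-fold

Step 1: 50-fold → factor 50
Step 2: 2.5 mL + 7.5 mL = 10 mL total → factor 10/2.5 = 4
Step 3: unknown factor x
Product of known-step factors = 200
Overall factor = 7.50 mM / (9.38 × 10^3 nM) = 799.57
x = 799.57 / 200 = 4.00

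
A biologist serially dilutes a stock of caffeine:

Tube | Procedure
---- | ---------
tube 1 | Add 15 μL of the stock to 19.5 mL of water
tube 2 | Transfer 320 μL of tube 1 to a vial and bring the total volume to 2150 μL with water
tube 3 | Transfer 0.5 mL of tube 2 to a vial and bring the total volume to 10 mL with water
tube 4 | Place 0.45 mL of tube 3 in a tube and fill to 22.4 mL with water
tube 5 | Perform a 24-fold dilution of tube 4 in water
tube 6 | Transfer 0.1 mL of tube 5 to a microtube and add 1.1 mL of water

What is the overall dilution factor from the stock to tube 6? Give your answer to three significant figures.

2.51 × 10^9

Step 1: 15 μL + 19.5 mL = 19515 μL total → factor 19515/15 = 1301
Step 2: 320 μL brought to 2150 μL → factor 2150/320 = 6.7188
Step 3: 0.5 mL brought to 10 mL → factor 10/0.5 = 20
Step 4: 0.45 mL brought to 22.4 mL → factor 22.4/0.45 = 49.778
Step 5: 24-fold → factor 24
Step 6: 0.1 mL + 1.1 mL = 1.2 mL total → factor 1.2/0.1 = 12
Overall dilution factor = 1301 × 6.7188 × 20 × 49.778 × 24 × 12 = 2.5062 × 10^9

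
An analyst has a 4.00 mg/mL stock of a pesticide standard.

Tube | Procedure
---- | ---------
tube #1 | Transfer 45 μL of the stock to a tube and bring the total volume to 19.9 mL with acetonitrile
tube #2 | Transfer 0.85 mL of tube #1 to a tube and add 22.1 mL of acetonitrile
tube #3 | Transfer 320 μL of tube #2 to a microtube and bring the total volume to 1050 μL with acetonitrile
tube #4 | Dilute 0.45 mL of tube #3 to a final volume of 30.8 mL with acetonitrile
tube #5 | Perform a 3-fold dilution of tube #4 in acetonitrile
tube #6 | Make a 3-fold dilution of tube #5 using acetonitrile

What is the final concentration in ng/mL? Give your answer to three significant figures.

0.166 ng/mL

Step 1: 45 μL brought to 19.9 mL → factor 19900/45 = 442.22
Step 2: 0.85 mL + 22.1 mL = 22.95 mL total → factor 22.95/0.85 = 27
Step 3: 320 μL brought to 1050 μL → factor 1050/320 = 3.2812
Step 4: 0.45 mL brought to 30.8 mL → factor 30.8/0.45 = 68.444
Step 5: 3-fold → factor 3
Step 6: 3-fold → factor 3
Overall dilution factor = 442.22 × 27 × 3.2812 × 68.444 × 3 × 3 = 2.4134 × 10^7
Final = 4.00 mg/mL / 2.4134 × 10^7 = 1.657 × 10^-7 mg/mL = 0.166 ng/mL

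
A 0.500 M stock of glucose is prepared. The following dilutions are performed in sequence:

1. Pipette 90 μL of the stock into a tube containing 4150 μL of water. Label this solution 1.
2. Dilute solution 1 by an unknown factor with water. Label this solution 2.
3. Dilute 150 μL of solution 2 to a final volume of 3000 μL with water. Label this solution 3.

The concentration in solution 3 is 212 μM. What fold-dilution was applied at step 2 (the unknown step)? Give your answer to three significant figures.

Step 1: 90 μL + 4150 μL = 4240 μL total → factor 4240/90 = 47.111
Step 2: unknown factor x
Step 3: 150 μL brought to 3000 μL → factor 3000/150 = 20
Product of known-step factors = 942.22
Overall factor = 0.500 M / (212 μM) = 2358.5
x = 2358.5 / 942.22 = 2.50

2.50-fold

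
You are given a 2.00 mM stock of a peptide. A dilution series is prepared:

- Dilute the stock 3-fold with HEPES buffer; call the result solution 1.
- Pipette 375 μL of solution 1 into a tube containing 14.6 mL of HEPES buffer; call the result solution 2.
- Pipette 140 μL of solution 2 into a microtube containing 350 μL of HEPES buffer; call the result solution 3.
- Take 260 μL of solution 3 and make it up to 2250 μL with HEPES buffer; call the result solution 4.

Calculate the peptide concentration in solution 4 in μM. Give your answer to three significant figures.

Step 1: 3-fold → factor 3
Step 2: 375 μL + 14.6 mL = 14975 μL total → factor 14975/375 = 39.933
Step 3: 140 μL + 350 μL = 490 μL total → factor 490/140 = 3.5
Step 4: 260 μL brought to 2250 μL → factor 2250/260 = 8.6538
Dilution factor through solution 4 = 3 × 39.933 × 3.5 × 8.6538 = 3628.6
[solution 4] = 2.00 mM / 3628.6 = 0.0005512 mM = 0.551 μM

0.551 μM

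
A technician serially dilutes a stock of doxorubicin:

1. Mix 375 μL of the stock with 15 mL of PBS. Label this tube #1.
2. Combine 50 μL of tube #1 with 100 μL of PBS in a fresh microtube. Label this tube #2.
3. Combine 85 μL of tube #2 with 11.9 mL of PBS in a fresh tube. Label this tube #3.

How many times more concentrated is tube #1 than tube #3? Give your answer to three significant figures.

423

Step 1: 375 μL + 15 mL = 15375 μL total → factor 15375/375 = 41
Step 2: 50 μL + 100 μL = 150 μL total → factor 150/50 = 3
Step 3: 85 μL + 11.9 mL = 11985 μL total → factor 11985/85 = 141
Dilution factor to tube #1 = 41; to tube #3 = 17343
[tube #1]/[tube #3] = (factor to tube #3)/(factor to tube #1) = 17343/41 = 423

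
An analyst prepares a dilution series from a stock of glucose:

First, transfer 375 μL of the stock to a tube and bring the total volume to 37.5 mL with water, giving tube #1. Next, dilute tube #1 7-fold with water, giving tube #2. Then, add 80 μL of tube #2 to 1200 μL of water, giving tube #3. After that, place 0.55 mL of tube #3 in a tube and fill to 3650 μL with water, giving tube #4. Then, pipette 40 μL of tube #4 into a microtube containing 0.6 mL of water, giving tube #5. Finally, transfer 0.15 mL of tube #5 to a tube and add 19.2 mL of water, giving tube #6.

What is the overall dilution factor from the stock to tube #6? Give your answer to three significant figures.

1.53 × 10^8

Step 1: 375 μL brought to 37.5 mL → factor 37500/375 = 100
Step 2: 7-fold → factor 7
Step 3: 80 μL + 1200 μL = 1280 μL total → factor 1280/80 = 16
Step 4: 0.55 mL brought to 3650 μL → factor 3.65/0.55 = 6.6364
Step 5: 40 μL + 0.6 mL = 640 μL total → factor 640/40 = 16
Step 6: 0.15 mL + 19.2 mL = 19.35 mL total → factor 19.35/0.15 = 129
Overall dilution factor = 100 × 7 × 16 × 6.6364 × 16 × 129 = 1.5341 × 10^8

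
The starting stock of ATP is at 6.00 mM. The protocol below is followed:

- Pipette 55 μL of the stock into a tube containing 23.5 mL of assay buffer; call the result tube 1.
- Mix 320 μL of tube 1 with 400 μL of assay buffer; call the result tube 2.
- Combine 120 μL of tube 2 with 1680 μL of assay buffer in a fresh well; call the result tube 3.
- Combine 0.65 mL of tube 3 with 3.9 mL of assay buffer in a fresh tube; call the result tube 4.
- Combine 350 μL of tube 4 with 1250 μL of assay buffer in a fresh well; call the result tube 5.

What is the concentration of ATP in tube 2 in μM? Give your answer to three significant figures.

Step 1: 55 μL + 23.5 mL = 23555 μL total → factor 23555/55 = 428.27
Step 2: 320 μL + 400 μL = 720 μL total → factor 720/320 = 2.25
Dilution factor through tube 2 = 428.27 × 2.25 = 963.61
[tube 2] = 6.00 mM / 963.61 = 0.006227 mM = 6.23 μM

6.23 μM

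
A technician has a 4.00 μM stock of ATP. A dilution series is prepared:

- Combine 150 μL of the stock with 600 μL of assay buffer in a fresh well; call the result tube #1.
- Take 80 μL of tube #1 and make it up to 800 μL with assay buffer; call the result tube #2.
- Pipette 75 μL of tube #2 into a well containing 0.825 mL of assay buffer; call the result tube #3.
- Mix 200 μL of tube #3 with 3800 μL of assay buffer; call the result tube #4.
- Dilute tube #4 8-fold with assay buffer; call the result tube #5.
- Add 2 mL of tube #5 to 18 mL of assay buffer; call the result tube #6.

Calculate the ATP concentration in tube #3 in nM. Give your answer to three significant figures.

Step 1: 150 μL + 600 μL = 750 μL total → factor 750/150 = 5
Step 2: 80 μL brought to 800 μL → factor 800/80 = 10
Step 3: 75 μL + 0.825 mL = 900 μL total → factor 900/75 = 12
Dilution factor through tube #3 = 5 × 10 × 12 = 600
[tube #3] = 4.00 μM / 600 = 0.006667 μM = 6.67 nM

6.67 nM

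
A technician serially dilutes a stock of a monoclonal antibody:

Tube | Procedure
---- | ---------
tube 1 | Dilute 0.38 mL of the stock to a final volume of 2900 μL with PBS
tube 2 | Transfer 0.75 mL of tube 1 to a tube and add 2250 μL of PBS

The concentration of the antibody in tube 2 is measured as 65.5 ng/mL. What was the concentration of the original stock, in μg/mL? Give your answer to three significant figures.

Step 1: 0.38 mL brought to 2900 μL → factor 2.9/0.38 = 7.6316
Step 2: 0.75 mL + 2250 μL = 3 mL total → factor 3/0.75 = 4
Overall dilution factor = 7.6316 × 4 = 30.526
Stock = 65.5 ng/mL × 30.526 = 1999 ng/mL = 2.00 μg/mL

2.00 μg/mL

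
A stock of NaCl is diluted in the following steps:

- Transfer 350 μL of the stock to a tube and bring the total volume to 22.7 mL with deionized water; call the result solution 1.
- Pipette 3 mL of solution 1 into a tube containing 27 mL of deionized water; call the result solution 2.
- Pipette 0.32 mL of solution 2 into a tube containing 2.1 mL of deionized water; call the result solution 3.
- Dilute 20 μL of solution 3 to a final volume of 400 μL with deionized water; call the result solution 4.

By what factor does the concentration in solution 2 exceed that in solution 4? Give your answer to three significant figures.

Step 1: 350 μL brought to 22.7 mL → factor 22700/350 = 64.857
Step 2: 3 mL + 27 mL = 30 mL total → factor 30/3 = 10
Step 3: 0.32 mL + 2.1 mL = 2.42 mL total → factor 2.42/0.32 = 7.5625
Step 4: 20 μL brought to 400 μL → factor 400/20 = 20
Dilution factor to solution 2 = 648.57; to solution 4 = 98096
[solution 2]/[solution 4] = (factor to solution 4)/(factor to solution 2) = 98096/648.57 = 151

151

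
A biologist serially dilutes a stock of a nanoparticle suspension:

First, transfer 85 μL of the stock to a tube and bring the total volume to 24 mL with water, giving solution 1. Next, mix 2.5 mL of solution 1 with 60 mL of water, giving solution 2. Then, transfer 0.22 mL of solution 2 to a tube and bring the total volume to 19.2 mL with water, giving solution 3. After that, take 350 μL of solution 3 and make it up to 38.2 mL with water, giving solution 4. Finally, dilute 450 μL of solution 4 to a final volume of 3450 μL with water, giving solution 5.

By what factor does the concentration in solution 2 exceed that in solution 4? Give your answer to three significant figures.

9.53 × 10^3

Step 1: 85 μL brought to 24 mL → factor 24000/85 = 282.35
Step 2: 2.5 mL + 60 mL = 62.5 mL total → factor 62.5/2.5 = 25
Step 3: 0.22 mL brought to 19.2 mL → factor 19.2/0.22 = 87.273
Step 4: 350 μL brought to 38.2 mL → factor 38200/350 = 109.14
Dilution factor to solution 2 = 7058.8; to solution 4 = 6.7237 × 10^7
[solution 2]/[solution 4] = (factor to solution 4)/(factor to solution 2) = 6.7237 × 10^7/7058.8 = 9.53 × 10^3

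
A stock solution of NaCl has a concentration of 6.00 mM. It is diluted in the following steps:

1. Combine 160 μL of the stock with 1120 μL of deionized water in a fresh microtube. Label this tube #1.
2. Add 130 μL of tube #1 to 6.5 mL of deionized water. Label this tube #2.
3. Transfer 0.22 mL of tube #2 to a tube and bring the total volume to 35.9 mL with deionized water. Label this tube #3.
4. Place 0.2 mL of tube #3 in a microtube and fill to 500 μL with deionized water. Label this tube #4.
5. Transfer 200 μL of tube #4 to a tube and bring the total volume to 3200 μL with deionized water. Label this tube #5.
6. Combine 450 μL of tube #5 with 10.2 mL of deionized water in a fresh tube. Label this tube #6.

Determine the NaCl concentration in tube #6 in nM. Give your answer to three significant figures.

0.0952 nM

Step 1: 160 μL + 1120 μL = 1280 μL total → factor 1280/160 = 8
Step 2: 130 μL + 6.5 mL = 6630 μL total → factor 6630/130 = 51
Step 3: 0.22 mL brought to 35.9 mL → factor 35.9/0.22 = 163.18
Step 4: 0.2 mL brought to 500 μL → factor 0.5/0.2 = 2.5
Step 5: 200 μL brought to 3200 μL → factor 3200/200 = 16
Step 6: 450 μL + 10.2 mL = 10650 μL total → factor 10650/450 = 23.667
Overall dilution factor = 8 × 51 × 163.18 × 2.5 × 16 × 23.667 = 6.3027 × 10^7
Final = 6.00 mM / 6.3027 × 10^7 = 9.520 × 10^-8 mM = 0.0952 nM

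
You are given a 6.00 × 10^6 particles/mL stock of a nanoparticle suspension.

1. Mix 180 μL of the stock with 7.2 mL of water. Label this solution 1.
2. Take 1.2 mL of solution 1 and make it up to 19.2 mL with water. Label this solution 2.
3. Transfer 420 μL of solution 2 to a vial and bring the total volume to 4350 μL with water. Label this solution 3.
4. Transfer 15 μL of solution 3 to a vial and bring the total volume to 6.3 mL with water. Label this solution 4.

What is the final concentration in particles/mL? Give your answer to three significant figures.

Step 1: 180 μL + 7.2 mL = 7380 μL total → factor 7380/180 = 41
Step 2: 1.2 mL brought to 19.2 mL → factor 19.2/1.2 = 16
Step 3: 420 μL brought to 4350 μL → factor 4350/420 = 10.357
Step 4: 15 μL brought to 6.3 mL → factor 6300/15 = 420
Overall dilution factor = 41 × 16 × 10.357 × 420 = 2.8536 × 10^6
Final = 6.00 × 10^6 particles/mL / 2.8536 × 10^6 = 2.10 particles/mL

2.10 particles/mL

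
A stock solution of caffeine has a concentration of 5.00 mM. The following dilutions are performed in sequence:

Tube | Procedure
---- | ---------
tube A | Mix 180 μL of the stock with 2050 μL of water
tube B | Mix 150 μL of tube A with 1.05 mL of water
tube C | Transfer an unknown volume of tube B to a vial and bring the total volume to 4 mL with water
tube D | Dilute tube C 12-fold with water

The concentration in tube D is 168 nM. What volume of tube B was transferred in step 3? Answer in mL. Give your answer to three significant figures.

Step 1: 180 μL + 2050 μL = 2230 μL total → factor 2230/180 = 12.389
Step 2: 150 μL + 1.05 mL = 1200 μL total → factor 1200/150 = 8
Step 3: v brought to 4 mL → factor = 4 mL/v
Step 4: 12-fold → factor 12
Product of known-step factors = 1189.3
Overall factor = 5.00 mM / (168 nM) = 29762
Step-3 factor = 29762 / 1189.3 = 25.024
v = 4 mL / 25.024 = 0.160 mL

0.160 mL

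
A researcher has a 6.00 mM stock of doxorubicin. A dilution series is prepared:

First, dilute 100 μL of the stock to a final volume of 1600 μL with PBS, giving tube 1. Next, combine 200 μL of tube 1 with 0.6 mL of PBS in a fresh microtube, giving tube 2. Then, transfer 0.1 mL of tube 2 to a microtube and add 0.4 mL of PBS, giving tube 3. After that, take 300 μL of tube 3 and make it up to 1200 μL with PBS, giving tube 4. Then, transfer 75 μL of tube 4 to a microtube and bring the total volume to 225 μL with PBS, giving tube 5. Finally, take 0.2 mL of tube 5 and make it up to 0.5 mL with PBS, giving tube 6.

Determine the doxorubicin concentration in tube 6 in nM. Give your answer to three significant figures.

625 nM

Step 1: 100 μL brought to 1600 μL → factor 1600/100 = 16
Step 2: 200 μL + 0.6 mL = 800 μL total → factor 800/200 = 4
Step 3: 0.1 mL + 0.4 mL = 0.5 mL total → factor 0.5/0.1 = 5
Step 4: 300 μL brought to 1200 μL → factor 1200/300 = 4
Step 5: 75 μL brought to 225 μL → factor 225/75 = 3
Step 6: 0.2 mL brought to 0.5 mL → factor 0.5/0.2 = 2.5
Overall dilution factor = 16 × 4 × 5 × 4 × 3 × 2.5 = 9600
Final = 6.00 mM / 9600 = 0.0006250 mM = 625 nM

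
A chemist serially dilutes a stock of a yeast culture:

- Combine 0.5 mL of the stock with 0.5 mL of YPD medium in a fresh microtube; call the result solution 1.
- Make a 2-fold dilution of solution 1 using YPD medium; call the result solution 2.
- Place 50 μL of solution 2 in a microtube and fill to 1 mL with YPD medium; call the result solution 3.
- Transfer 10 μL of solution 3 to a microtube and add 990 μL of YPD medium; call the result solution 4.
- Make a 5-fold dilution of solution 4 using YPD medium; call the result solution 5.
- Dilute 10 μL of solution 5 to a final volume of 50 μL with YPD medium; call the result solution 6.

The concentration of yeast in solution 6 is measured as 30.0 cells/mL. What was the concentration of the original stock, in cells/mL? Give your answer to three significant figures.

6.00 × 10^6 cells/mL

Step 1: 0.5 mL + 0.5 mL = 1 mL total → factor 1/0.5 = 2
Step 2: 2-fold → factor 2
Step 3: 50 μL brought to 1 mL → factor 1000/50 = 20
Step 4: 10 μL + 990 μL = 1000 μL total → factor 1000/10 = 100
Step 5: 5-fold → factor 5
Step 6: 10 μL brought to 50 μL → factor 50/10 = 5
Overall dilution factor = 2 × 2 × 20 × 100 × 5 × 5 = 2 × 10^5
Stock = 30.0 cells/mL × 2 × 10^5 = 6.00 × 10^6 cells/mL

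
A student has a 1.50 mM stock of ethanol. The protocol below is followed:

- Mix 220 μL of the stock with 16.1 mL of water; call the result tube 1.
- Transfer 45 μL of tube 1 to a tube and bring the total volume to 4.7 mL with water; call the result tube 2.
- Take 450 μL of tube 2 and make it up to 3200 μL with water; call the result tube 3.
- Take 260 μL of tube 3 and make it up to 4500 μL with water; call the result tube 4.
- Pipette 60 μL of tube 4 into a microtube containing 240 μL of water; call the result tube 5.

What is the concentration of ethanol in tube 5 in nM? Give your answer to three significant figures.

0.315 nM

Step 1: 220 μL + 16.1 mL = 16320 μL total → factor 16320/220 = 74.182
Step 2: 45 μL brought to 4.7 mL → factor 4700/45 = 104.44
Step 3: 450 μL brought to 3200 μL → factor 3200/450 = 7.1111
Step 4: 260 μL brought to 4500 μL → factor 4500/260 = 17.308
Step 5: 60 μL + 240 μL = 300 μL total → factor 300/60 = 5
Overall dilution factor = 74.182 × 104.44 × 7.1111 × 17.308 × 5 = 4.7679 × 10^6
Final = 1.50 mM / 4.7679 × 10^6 = 3.146 × 10^-7 mM = 0.315 nM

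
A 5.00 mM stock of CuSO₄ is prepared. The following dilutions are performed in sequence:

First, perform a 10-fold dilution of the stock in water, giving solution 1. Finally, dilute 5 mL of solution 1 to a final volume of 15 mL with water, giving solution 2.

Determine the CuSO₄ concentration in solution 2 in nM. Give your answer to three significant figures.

Step 1: 10-fold → factor 10
Step 2: 5 mL brought to 15 mL → factor 15/5 = 3
Overall dilution factor = 10 × 3 = 30
Final = 5.00 mM / 30 = 0.1667 mM = 1.67 × 10^5 nM

1.67 × 10^5 nM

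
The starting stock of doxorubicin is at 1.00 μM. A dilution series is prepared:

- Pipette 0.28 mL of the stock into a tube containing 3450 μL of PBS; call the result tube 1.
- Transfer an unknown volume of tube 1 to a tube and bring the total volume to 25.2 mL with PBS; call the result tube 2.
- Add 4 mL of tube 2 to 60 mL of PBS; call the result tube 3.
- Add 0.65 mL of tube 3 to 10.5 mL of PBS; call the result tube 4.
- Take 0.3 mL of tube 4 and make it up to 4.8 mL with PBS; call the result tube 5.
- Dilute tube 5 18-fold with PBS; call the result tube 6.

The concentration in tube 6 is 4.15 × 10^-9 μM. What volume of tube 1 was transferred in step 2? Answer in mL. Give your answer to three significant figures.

Step 1: 0.28 mL + 3450 μL = 3.73 mL total → factor 3.73/0.28 = 13.321
Step 2: v brought to 25.2 mL → factor = 25.2 mL/v
Step 3: 4 mL + 60 mL = 64 mL total → factor 64/4 = 16
Step 4: 0.65 mL + 10.5 mL = 11.15 mL total → factor 11.15/0.65 = 17.154
Step 5: 0.3 mL brought to 4.8 mL → factor 4.8/0.3 = 16
Step 6: 18-fold → factor 18
Product of known-step factors = 1.053 × 10^6
Overall factor = 1.00 μM / (4.15 × 10^-9 μM) = 2.4096 × 10^8
Step-2 factor = 2.4096 × 10^8 / 1.053 × 10^6 = 228.84
v = 25.2 mL / 228.84 = 0.110 mL

0.110 mL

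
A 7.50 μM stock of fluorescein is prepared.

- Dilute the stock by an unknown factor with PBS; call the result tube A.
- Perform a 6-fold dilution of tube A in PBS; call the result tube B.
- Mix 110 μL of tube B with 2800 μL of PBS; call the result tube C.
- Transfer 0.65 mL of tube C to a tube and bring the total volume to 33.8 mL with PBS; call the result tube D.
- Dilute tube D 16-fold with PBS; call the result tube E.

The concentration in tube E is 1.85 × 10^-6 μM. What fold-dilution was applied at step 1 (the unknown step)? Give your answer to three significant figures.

30.7-fold

Step 1: unknown factor x
Step 2: 6-fold → factor 6
Step 3: 110 μL + 2800 μL = 2910 μL total → factor 2910/110 = 26.455
Step 4: 0.65 mL brought to 33.8 mL → factor 33.8/0.65 = 52
Step 5: 16-fold → factor 16
Product of known-step factors = 1.3206 × 10^5
Overall factor = 7.50 μM / (1.85 × 10^-6 μM) = 4.0541 × 10^6
x = 4.0541 × 10^6 / 1.3206 × 10^5 = 30.7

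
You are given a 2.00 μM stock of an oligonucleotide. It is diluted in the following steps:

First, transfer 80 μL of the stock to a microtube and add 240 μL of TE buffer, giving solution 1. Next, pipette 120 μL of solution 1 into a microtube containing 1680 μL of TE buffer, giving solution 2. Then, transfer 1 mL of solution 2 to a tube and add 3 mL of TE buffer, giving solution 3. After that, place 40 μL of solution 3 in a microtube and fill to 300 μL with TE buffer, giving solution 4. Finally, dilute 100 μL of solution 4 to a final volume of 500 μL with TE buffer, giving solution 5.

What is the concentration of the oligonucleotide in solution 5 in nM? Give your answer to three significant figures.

Step 1: 80 μL + 240 μL = 320 μL total → factor 320/80 = 4
Step 2: 120 μL + 1680 μL = 1800 μL total → factor 1800/120 = 15
Step 3: 1 mL + 3 mL = 4 mL total → factor 4/1 = 4
Step 4: 40 μL brought to 300 μL → factor 300/40 = 7.5
Step 5: 100 μL brought to 500 μL → factor 500/100 = 5
Overall dilution factor = 4 × 15 × 4 × 7.5 × 5 = 9000
Final = 2.00 μM / 9000 = 0.0002222 μM = 0.222 nM

0.222 nM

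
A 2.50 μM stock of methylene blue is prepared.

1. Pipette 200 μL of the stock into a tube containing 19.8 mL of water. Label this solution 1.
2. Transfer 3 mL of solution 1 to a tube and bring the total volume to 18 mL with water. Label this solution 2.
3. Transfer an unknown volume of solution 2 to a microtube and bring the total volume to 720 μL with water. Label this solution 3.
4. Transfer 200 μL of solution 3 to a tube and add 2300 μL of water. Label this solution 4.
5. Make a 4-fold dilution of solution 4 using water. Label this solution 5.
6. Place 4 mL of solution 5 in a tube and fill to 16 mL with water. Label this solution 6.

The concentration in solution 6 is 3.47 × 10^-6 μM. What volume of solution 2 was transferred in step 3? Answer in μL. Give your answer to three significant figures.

Step 1: 200 μL + 19.8 mL = 20000 μL total → factor 20000/200 = 100
Step 2: 3 mL brought to 18 mL → factor 18/3 = 6
Step 3: v brought to 720 μL → factor = 720 μL/v
Step 4: 200 μL + 2300 μL = 2500 μL total → factor 2500/200 = 12.5
Step 5: 4-fold → factor 4
Step 6: 4 mL brought to 16 mL → factor 16/4 = 4
Product of known-step factors = 1.2 × 10^5
Overall factor = 2.50 μM / (3.47 × 10^-6 μM) = 7.2046 × 10^5
Step-3 factor = 7.2046 × 10^5 / 1.2 × 10^5 = 6.0038
v = 720 μL / 6.0038 = 120 μL

120 μL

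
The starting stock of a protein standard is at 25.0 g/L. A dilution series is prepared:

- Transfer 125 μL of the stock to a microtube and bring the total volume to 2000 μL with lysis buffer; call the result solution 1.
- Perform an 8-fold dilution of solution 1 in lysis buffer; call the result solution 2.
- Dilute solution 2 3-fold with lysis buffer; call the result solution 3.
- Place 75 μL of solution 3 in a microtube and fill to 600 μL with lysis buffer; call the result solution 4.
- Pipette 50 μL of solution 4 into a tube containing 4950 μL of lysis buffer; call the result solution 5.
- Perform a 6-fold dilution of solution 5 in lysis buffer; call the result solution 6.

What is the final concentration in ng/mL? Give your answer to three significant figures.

13.6 ng/mL

Step 1: 125 μL brought to 2000 μL → factor 2000/125 = 16
Step 2: 8-fold → factor 8
Step 3: 3-fold → factor 3
Step 4: 75 μL brought to 600 μL → factor 600/75 = 8
Step 5: 50 μL + 4950 μL = 5000 μL total → factor 5000/50 = 100
Step 6: 6-fold → factor 6
Overall dilution factor = 16 × 8 × 3 × 8 × 100 × 6 = 1.8432 × 10^6
Final = 25.0 g/L / 1.8432 × 10^6 = 1.356 × 10^-5 g/L = 13.6 ng/mL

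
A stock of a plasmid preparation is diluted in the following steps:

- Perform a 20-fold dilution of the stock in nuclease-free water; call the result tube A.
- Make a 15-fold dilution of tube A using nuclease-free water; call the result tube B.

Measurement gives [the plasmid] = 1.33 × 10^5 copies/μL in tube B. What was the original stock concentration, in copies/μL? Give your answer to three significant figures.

3.99 × 10^7 copies/μL

Step 1: 20-fold → factor 20
Step 2: 15-fold → factor 15
Overall dilution factor = 20 × 15 = 300
Stock = 1.33 × 10^5 copies/μL × 300 = 3.99 × 10^7 copies/μL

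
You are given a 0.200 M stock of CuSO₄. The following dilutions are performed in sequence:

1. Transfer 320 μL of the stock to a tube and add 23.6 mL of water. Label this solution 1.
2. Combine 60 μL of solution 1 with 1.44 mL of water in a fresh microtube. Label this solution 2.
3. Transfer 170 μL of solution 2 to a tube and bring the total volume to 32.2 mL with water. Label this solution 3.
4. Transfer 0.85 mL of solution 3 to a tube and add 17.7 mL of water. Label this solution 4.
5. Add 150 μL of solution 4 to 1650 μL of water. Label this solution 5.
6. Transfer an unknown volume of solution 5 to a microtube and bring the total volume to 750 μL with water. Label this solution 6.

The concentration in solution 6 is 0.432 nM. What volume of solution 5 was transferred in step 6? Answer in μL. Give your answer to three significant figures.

Step 1: 320 μL + 23.6 mL = 23920 μL total → factor 23920/320 = 74.75
Step 2: 60 μL + 1.44 mL = 1500 μL total → factor 1500/60 = 25
Step 3: 170 μL brought to 32.2 mL → factor 32200/170 = 189.41
Step 4: 0.85 mL + 17.7 mL = 18.55 mL total → factor 18.55/0.85 = 21.824
Step 5: 150 μL + 1650 μL = 1800 μL total → factor 1800/150 = 12
Step 6: v brought to 750 μL → factor = 750 μL/v
Product of known-step factors = 9.2697 × 10^7
Overall factor = 0.200 M / (0.432 nM) = 4.6296 × 10^8
Step-6 factor = 4.6296 × 10^8 / 9.2697 × 10^7 = 4.9944
v = 750 μL / 4.9944 = 150 μL

150 μL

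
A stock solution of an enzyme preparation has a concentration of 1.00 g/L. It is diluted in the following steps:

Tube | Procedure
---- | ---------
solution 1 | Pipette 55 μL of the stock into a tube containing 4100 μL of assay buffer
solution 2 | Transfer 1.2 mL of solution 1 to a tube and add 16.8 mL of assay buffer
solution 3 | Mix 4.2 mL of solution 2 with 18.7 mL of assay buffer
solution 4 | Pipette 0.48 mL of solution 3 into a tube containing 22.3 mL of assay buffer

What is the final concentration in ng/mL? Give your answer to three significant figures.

Step 1: 55 μL + 4100 μL = 4155 μL total → factor 4155/55 = 75.545
Step 2: 1.2 mL + 16.8 mL = 18 mL total → factor 18/1.2 = 15
Step 3: 4.2 mL + 18.7 mL = 22.9 mL total → factor 22.9/4.2 = 5.4524
Step 4: 0.48 mL + 22.3 mL = 22.78 mL total → factor 22.78/0.48 = 47.458
Overall dilution factor = 75.545 × 15 × 5.4524 × 47.458 = 2.9322 × 10^5
Final = 1.00 g/L / 2.9322 × 10^5 = 3.410 × 10^-6 g/L = 3.41 ng/mL

3.41 ng/mL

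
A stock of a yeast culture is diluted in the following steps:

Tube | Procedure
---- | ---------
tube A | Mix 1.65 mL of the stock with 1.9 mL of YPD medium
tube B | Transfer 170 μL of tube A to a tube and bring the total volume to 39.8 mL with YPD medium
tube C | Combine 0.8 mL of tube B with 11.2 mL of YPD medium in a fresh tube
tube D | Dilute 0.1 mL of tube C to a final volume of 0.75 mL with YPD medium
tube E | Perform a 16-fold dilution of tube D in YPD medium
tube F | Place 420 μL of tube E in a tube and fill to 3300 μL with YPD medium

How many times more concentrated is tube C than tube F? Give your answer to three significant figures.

Step 1: 1.65 mL + 1.9 mL = 3.55 mL total → factor 3.55/1.65 = 2.1515
Step 2: 170 μL brought to 39.8 mL → factor 39800/170 = 234.12
Step 3: 0.8 mL + 11.2 mL = 12 mL total → factor 12/0.8 = 15
Step 4: 0.1 mL brought to 0.75 mL → factor 0.75/0.1 = 7.5
Step 5: 16-fold → factor 16
Step 6: 420 μL brought to 3300 μL → factor 3300/420 = 7.8571
Dilution factor to tube C = 7555.6; to tube F = 7.1239 × 10^6
[tube C]/[tube F] = (factor to tube F)/(factor to tube C) = 7.1239 × 10^6/7555.6 = 943

943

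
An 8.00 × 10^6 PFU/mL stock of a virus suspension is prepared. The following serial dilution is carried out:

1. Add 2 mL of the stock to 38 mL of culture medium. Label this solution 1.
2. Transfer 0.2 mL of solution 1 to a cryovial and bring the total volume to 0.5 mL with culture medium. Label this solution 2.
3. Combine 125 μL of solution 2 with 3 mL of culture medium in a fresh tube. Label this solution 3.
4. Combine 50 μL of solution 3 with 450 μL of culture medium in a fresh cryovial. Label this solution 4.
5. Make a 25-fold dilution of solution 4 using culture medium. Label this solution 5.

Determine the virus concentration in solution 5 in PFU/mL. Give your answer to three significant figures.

25.6 PFU/mL

Step 1: 2 mL + 38 mL = 40 mL total → factor 40/2 = 20
Step 2: 0.2 mL brought to 0.5 mL → factor 0.5/0.2 = 2.5
Step 3: 125 μL + 3 mL = 3125 μL total → factor 3125/125 = 25
Step 4: 50 μL + 450 μL = 500 μL total → factor 500/50 = 10
Step 5: 25-fold → factor 25
Overall dilution factor = 20 × 2.5 × 25 × 10 × 25 = 3.125 × 10^5
Final = 8.00 × 10^6 PFU/mL / 3.125 × 10^5 = 25.6 PFU/mL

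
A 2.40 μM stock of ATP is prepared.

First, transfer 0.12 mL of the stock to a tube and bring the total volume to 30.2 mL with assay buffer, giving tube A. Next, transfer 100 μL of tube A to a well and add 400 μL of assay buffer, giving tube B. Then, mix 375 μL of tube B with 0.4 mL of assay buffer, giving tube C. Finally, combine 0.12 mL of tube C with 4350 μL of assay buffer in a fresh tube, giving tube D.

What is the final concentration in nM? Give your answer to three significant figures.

Step 1: 0.12 mL brought to 30.2 mL → factor 30.2/0.12 = 251.67
Step 2: 100 μL + 400 μL = 500 μL total → factor 500/100 = 5
Step 3: 375 μL + 0.4 mL = 775 μL total → factor 775/375 = 2.0667
Step 4: 0.12 mL + 4350 μL = 4.47 mL total → factor 4.47/0.12 = 37.25
Overall dilution factor = 251.67 × 5 × 2.0667 × 37.25 = 96871
Final = 2.40 μM / 96871 = 2.478 × 10^-5 μM = 0.0248 nM

0.0248 nM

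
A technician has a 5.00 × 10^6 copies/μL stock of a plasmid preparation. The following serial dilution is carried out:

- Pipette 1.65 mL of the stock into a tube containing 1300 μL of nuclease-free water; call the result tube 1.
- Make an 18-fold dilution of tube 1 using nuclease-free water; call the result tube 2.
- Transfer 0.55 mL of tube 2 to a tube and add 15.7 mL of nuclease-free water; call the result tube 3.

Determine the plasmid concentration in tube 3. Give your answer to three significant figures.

5.26 × 10^3 copies/μL

Step 1: 1.65 mL + 1300 μL = 2.95 mL total → factor 2.95/1.65 = 1.7879
Step 2: 18-fold → factor 18
Step 3: 0.55 mL + 15.7 mL = 16.25 mL total → factor 16.25/0.55 = 29.545
Overall dilution factor = 1.7879 × 18 × 29.545 = 950.83
Final = 5.00 × 10^6 copies/μL / 950.83 = 5.26 × 10^3 copies/μL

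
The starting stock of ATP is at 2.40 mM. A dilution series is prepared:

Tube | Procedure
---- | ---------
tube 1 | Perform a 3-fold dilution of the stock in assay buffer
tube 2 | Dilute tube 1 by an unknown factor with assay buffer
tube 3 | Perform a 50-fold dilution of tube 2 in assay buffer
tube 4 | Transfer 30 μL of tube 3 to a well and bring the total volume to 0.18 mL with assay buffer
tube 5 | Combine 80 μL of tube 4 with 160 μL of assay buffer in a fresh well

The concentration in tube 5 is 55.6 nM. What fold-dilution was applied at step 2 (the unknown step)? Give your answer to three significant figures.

16.0-fold

Step 1: 3-fold → factor 3
Step 2: unknown factor x
Step 3: 50-fold → factor 50
Step 4: 30 μL brought to 0.18 mL → factor 180/30 = 6
Step 5: 80 μL + 160 μL = 240 μL total → factor 240/80 = 3
Product of known-step factors = 2700
Overall factor = 2.40 mM / (55.6 nM) = 43165
x = 43165 / 2700 = 16.0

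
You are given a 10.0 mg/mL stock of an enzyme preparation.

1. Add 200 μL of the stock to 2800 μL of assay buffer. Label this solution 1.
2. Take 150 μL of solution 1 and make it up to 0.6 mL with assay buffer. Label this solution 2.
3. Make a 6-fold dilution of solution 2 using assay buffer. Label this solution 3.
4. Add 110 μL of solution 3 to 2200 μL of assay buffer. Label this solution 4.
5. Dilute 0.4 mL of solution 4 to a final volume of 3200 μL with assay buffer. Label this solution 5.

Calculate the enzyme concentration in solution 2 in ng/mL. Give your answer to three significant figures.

Step 1: 200 μL + 2800 μL = 3000 μL total → factor 3000/200 = 15
Step 2: 150 μL brought to 0.6 mL → factor 600/150 = 4
Dilution factor through solution 2 = 15 × 4 = 60
[solution 2] = 10.0 mg/mL / 60 = 0.1667 mg/mL = 1.67 × 10^5 ng/mL

1.67 × 10^5 ng/mL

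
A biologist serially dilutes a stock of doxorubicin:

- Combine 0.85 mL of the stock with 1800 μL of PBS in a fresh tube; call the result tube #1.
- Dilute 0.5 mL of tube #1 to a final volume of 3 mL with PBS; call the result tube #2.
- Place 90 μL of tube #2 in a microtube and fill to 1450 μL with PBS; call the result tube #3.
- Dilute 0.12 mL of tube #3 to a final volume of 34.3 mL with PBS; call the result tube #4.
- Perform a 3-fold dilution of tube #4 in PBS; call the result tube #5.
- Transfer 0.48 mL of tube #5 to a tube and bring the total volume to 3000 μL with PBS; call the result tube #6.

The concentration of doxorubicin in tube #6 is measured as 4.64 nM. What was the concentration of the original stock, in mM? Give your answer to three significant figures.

7.49 mM

Step 1: 0.85 mL + 1800 μL = 2.65 mL total → factor 2.65/0.85 = 3.1176
Step 2: 0.5 mL brought to 3 mL → factor 3/0.5 = 6
Step 3: 90 μL brought to 1450 μL → factor 1450/90 = 16.111
Step 4: 0.12 mL brought to 34.3 mL → factor 34.3/0.12 = 285.83
Step 5: 3-fold → factor 3
Step 6: 0.48 mL brought to 3000 μL → factor 3/0.48 = 6.25
Overall dilution factor = 3.1176 × 6 × 16.111 × 285.83 × 3 × 6.25 = 1.6152 × 10^6
Stock = 4.64 nM × 1.6152 × 10^6 = 7.494 × 10^6 nM = 7.49 mM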